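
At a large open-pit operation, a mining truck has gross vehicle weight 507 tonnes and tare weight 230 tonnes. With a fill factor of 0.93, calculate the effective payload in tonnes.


Maximum payload = gross - tare
= 507 - 230 = 277 tonnes
Effective payload = max payload * fill factor
= 277 * 0.93
= 257.61 tonnes

257.61 tonnes


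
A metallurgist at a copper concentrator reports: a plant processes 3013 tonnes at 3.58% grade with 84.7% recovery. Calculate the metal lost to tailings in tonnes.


Total metal in feed:
= 3013 * 3.58 / 100 = 107.8654 tonnes
Metal recovered:
= 107.8654 * 84.7 / 100 = 91.3619938 tonnes
Metal lost to tailings:
= 107.8654 - 91.3619938
= 16.5034 tonnes

16.5034 tonnes


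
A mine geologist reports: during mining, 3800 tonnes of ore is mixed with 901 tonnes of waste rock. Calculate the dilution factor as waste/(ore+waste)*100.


Total material = ore + waste
= 3800 + 901 = 4701 tonnes
Dilution = waste / total * 100
= 901 / 4701 * 100
= 0.1916613486 * 100
= 19.1661%

19.1661%


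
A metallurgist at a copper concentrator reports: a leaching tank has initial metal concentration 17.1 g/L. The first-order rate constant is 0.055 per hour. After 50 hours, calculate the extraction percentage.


Compute the exponent:
-k * t = -0.055 * 50 = -2.75
Remaining concentration:
C = 17.1 * exp(-2.75)
= 17.1 * 0.06392786121
= 1.093166427 g/L
Extracted = 17.1 - 1.093166427 = 16.00683357 g/L
Extraction % = 16.00683357 / 17.1 * 100
= 93.6072%

93.6072%


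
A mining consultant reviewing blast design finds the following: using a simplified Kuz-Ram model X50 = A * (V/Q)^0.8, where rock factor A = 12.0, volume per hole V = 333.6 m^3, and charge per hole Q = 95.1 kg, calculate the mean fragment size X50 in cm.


Compute V/Q:
V/Q = 333.6 / 95.1 = 3.507886435
Raise to the power 0.8:
(V/Q)^0.8 = 3.507886435^0.8 = 2.729206645
Multiply by A:
X50 = 12.0 * 2.729206645
= 32.7505 cm

32.7505 cm


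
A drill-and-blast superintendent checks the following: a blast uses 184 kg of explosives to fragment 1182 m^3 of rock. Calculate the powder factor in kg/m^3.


Powder factor = explosive mass / rock volume
= 184 / 1182
= 0.1557 kg/m^3

0.1557 kg/m^3


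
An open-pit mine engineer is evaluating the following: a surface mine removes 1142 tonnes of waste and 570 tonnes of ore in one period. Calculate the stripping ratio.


2.0035

Stripping ratio = waste tonnage / ore tonnage
= 1142 / 570
= 2.0035


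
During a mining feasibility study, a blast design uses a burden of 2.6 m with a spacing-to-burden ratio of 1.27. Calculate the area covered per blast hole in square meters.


First, find the spacing:
Spacing = burden * ratio = 2.6 * 1.27
= 3.302 m
Then, calculate the area:
Area = burden * spacing = 2.6 * 3.302
= 8.5852 m^2

8.5852 m^2


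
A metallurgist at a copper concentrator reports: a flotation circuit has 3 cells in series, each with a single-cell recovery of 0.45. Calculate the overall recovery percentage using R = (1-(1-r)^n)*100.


Complement of single-cell recovery:
1 - r = 1 - 0.45 = 0.55
Raise to power n:
(1 - r)^3 = 0.55^3 = 0.166375
Overall recovery:
R = (1 - 0.166375) * 100
= 83.3625%

83.3625%


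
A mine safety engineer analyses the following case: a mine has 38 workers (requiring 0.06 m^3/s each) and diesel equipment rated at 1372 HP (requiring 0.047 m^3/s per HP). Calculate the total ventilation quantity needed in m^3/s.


66.764 m^3/s

Airflow for workers:
Q_people = 38 * 0.06 = 2.28 m^3/s
Airflow for diesel equipment:
Q_diesel = 1372 * 0.047 = 64.484 m^3/s
Total ventilation:
Q_total = 2.28 + 64.484
= 66.764 m^3/s


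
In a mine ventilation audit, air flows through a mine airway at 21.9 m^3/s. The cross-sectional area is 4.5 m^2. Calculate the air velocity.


4.8667 m/s

Velocity = flow rate / cross-sectional area
= 21.9 / 4.5
= 4.8667 m/s


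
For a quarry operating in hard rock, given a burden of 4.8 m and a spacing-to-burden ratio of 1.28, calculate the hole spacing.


Spacing = burden * ratio
= 4.8 * 1.28
= 6.144 m

6.144 m


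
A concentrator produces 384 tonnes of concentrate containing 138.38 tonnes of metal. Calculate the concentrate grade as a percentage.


36.0365%

Grade = (metal in concentrate / concentrate mass) * 100
= (138.38 / 384) * 100
= 0.3603645833 * 100
= 36.0365%


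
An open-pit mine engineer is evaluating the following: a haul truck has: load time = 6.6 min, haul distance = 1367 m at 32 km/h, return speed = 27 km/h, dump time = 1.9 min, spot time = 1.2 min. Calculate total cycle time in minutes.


15.3009 min

Convert haul speed to m/min: 32 * 1000/60 = 533.3333333 m/min
Haul time = 1367 / 533.3333333 = 2.563125 min
Convert return speed to m/min: 27 * 1000/60 = 450 m/min
Return time = 1367 / 450 = 3.037777778 min
Total cycle time:
= 6.6 + 2.563125 + 1.9 + 3.037777778 + 1.2
= 15.3009 min


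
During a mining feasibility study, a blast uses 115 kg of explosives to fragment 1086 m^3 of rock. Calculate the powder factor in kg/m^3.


0.1059 kg/m^3

Powder factor = explosive mass / rock volume
= 115 / 1086
= 0.1059 kg/m^3


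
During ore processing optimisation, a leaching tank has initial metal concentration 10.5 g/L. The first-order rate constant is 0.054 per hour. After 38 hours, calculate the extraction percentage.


Compute the exponent:
-k * t = -0.054 * 38 = -2.052
Remaining concentration:
C = 10.5 * exp(-2.052)
= 10.5 * 0.1284776911
= 1.349015756 g/L
Extracted = 10.5 - 1.349015756 = 9.150984244 g/L
Extraction % = 9.150984244 / 10.5 * 100
= 87.1522%

87.1522%


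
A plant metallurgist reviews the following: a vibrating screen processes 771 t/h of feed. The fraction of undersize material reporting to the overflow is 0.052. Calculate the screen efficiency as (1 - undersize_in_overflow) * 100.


Screen efficiency = (1 - fraction of undersize in overflow) * 100
= (1 - 0.052) * 100
= 0.948 * 100
= 94.8%

94.8%


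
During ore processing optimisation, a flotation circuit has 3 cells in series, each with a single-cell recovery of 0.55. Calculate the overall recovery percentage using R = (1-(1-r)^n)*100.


Complement of single-cell recovery:
1 - r = 1 - 0.55 = 0.45
Raise to power n:
(1 - r)^3 = 0.45^3 = 0.091125
Overall recovery:
R = (1 - 0.091125) * 100
= 90.8875%

90.8875%


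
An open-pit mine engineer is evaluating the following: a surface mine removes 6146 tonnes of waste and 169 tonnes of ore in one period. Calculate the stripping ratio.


36.3669

Stripping ratio = waste tonnage / ore tonnage
= 6146 / 169
= 36.3669


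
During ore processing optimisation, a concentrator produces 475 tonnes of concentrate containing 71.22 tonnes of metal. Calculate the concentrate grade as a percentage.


14.9937%

Grade = (metal in concentrate / concentrate mass) * 100
= (71.22 / 475) * 100
= 0.1499368421 * 100
= 14.9937%


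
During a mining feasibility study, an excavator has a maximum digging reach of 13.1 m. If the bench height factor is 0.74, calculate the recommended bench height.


9.694 m

Bench height = reach * factor
= 13.1 * 0.74
= 9.694 m


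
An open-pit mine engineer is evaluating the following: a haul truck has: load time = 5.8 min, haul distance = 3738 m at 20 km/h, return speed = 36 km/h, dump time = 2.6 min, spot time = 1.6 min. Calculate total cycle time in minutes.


Convert haul speed to m/min: 20 * 1000/60 = 333.3333333 m/min
Haul time = 3738 / 333.3333333 = 11.214 min
Convert return speed to m/min: 36 * 1000/60 = 600 m/min
Return time = 3738 / 600 = 6.23 min
Total cycle time:
= 5.8 + 11.214 + 2.6 + 6.23 + 1.6
= 27.444 min

27.444 min


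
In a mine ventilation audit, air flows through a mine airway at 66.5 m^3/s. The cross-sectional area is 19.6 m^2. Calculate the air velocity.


3.3929 m/s

Velocity = flow rate / cross-sectional area
= 66.5 / 19.6
= 3.3929 m/s


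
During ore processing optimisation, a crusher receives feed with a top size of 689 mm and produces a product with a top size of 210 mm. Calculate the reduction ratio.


Reduction ratio = feed size / product size
= 689 / 210
= 3.281

3.281


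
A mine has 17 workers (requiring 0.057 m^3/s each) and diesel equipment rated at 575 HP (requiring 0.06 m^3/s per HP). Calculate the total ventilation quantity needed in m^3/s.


35.469 m^3/s

Airflow for workers:
Q_people = 17 * 0.057 = 0.969 m^3/s
Airflow for diesel equipment:
Q_diesel = 575 * 0.06 = 34.5 m^3/s
Total ventilation:
Q_total = 0.969 + 34.5
= 35.469 m^3/s


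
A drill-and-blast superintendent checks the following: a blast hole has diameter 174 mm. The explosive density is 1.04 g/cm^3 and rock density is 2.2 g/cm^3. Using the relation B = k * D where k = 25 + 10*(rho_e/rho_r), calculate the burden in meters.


5.1725 m

First, compute k:
rho_e / rho_r = 1.04 / 2.2 = 0.4727272727
k = 25 + 10 * 0.4727272727 = 29.72727273
Then, compute burden:
B = k * D / 1000 = 29.72727273 * 174 / 1000
= 5172.545455 / 1000
= 5.1725 m


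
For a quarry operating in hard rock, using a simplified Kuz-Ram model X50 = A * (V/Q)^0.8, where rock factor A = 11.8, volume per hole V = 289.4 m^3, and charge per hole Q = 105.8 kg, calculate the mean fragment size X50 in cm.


26.3932 cm

Compute V/Q:
V/Q = 289.4 / 105.8 = 2.735349716
Raise to the power 0.8:
(V/Q)^0.8 = 2.735349716^0.8 = 2.236713131
Multiply by A:
X50 = 11.8 * 2.236713131
= 26.3932 cm


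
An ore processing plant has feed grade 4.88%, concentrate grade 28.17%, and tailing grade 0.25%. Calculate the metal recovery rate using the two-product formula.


95.7266%

Using the two-product formula:
R = 100 * c * (f - t) / (f * (c - t))
Numerator = 100 * 28.17 * (4.88 - 0.25)
= 100 * 28.17 * 4.63
= 13042.71
Denominator = 4.88 * (28.17 - 0.25)
= 4.88 * 27.92
= 136.2496
R = 13042.71 / 136.2496
= 95.7266%


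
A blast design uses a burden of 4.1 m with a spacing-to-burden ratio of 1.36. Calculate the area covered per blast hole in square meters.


22.8616 m^2

First, find the spacing:
Spacing = burden * ratio = 4.1 * 1.36
= 5.576 m
Then, calculate the area:
Area = burden * spacing = 4.1 * 5.576
= 22.8616 m^2


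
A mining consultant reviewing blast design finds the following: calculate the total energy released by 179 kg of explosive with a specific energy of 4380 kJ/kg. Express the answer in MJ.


784.02 MJ

Energy = mass * specific_energy / 1000
= 179 * 4380 / 1000
= 784020 / 1000
= 784.02 MJ


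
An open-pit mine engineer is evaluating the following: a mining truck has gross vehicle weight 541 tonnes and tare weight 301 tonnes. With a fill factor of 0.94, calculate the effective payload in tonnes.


225.6 tonnes

Maximum payload = gross - tare
= 541 - 301 = 240 tonnes
Effective payload = max payload * fill factor
= 240 * 0.94
= 225.6 tonnes


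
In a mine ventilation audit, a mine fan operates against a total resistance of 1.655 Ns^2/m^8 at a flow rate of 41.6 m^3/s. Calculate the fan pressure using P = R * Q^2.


Compute Q^2:
Q^2 = 41.6^2 = 1730.56
Compute pressure:
P = R * Q^2 = 1.655 * 1730.56
= 2864.0768 Pa

2864.0768 Pa


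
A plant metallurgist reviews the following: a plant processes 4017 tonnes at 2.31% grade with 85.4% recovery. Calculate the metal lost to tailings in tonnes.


Total metal in feed:
= 4017 * 2.31 / 100 = 92.7927 tonnes
Metal recovered:
= 92.7927 * 85.4 / 100 = 79.2449658 tonnes
Metal lost to tailings:
= 92.7927 - 79.2449658
= 13.5477 tonnes

13.5477 tonnes


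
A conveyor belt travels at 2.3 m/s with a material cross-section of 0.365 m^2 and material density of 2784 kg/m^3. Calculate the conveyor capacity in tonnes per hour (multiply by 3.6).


Volumetric flow = speed * area
= 2.3 * 0.365 = 0.8395 m^3/s
Mass flow = volumetric * density
= 0.8395 * 2784 = 2337.168 kg/s
Convert to t/h: multiply by 3.6
Capacity = 2337.168 * 3.6
= 8413.8048 t/h

8413.8048 t/h


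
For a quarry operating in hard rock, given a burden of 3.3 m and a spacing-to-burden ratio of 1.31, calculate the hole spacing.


4.323 m

Spacing = burden * ratio
= 3.3 * 1.31
= 4.323 m


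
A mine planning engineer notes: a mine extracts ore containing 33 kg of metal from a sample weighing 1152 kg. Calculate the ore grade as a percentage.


2.8646%

Ore grade = (metal mass / ore mass) * 100
= (33 / 1152) * 100
= 0.02864583333 * 100
= 2.8646%


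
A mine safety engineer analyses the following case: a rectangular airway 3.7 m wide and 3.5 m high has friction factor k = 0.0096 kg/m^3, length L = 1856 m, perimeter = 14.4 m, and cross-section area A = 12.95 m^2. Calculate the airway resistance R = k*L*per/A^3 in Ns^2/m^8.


0.1181 Ns^2/m^8

Compute the numerator:
k * L * per = 0.0096 * 1856 * 14.4
= 256.57344
Compute the denominator:
A^3 = 12.95^3 = 2171.747375
Resistance:
R = 256.57344 / 2171.747375
= 0.1181 Ns^2/m^8


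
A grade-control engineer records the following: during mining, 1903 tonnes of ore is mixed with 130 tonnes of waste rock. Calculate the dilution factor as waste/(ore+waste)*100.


Total material = ore + waste
= 1903 + 130 = 2033 tonnes
Dilution = waste / total * 100
= 130 / 2033 * 100
= 0.063944909 * 100
= 6.3945%

6.3945%


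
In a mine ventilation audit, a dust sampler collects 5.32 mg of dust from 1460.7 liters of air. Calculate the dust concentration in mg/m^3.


3.6421 mg/m^3

Convert liters to m^3: 1 m^3 = 1000 L
Concentration = mass / volume * 1000
= 5.32 / 1460.7 * 1000
= 0.003642089409 * 1000
= 3.6421 mg/m^3


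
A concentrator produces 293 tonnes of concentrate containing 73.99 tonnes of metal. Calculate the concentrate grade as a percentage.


Grade = (metal in concentrate / concentrate mass) * 100
= (73.99 / 293) * 100
= 0.2525255973 * 100
= 25.2526%

25.2526%


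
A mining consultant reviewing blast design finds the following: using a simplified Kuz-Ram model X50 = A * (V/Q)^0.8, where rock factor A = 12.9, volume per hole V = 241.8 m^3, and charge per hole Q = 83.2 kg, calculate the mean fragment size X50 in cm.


30.287 cm

Compute V/Q:
V/Q = 241.8 / 83.2 = 2.90625
Raise to the power 0.8:
(V/Q)^0.8 = 2.90625^0.8 = 2.347828533
Multiply by A:
X50 = 12.9 * 2.347828533
= 30.287 cm


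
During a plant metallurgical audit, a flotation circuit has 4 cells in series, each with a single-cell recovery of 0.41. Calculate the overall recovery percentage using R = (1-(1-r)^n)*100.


Complement of single-cell recovery:
1 - r = 1 - 0.41 = 0.59
Raise to power n:
(1 - r)^4 = 0.59^4 = 0.12117361
Overall recovery:
R = (1 - 0.12117361) * 100
= 87.8826%

87.8826%


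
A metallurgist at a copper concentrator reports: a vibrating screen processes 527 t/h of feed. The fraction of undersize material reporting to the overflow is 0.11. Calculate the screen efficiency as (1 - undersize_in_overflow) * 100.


89.0%

Screen efficiency = (1 - fraction of undersize in overflow) * 100
= (1 - 0.11) * 100
= 0.89 * 100
= 89.0%


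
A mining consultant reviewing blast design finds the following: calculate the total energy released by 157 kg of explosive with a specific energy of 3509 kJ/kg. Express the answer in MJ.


550.913 MJ

Energy = mass * specific_energy / 1000
= 157 * 3509 / 1000
= 550913 / 1000
= 550.913 MJ


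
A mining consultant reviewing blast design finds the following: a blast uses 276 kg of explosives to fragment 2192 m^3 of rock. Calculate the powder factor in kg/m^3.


0.1259 kg/m^3

Powder factor = explosive mass / rock volume
= 276 / 2192
= 0.1259 kg/m^3


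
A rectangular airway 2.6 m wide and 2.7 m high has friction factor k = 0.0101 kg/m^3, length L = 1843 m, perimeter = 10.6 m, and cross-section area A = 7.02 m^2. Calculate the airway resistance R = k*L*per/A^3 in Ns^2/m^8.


0.5703 Ns^2/m^8

Compute the numerator:
k * L * per = 0.0101 * 1843 * 10.6
= 197.31158
Compute the denominator:
A^3 = 7.02^3 = 345.948408
Resistance:
R = 197.31158 / 345.948408
= 0.5703 Ns^2/m^8


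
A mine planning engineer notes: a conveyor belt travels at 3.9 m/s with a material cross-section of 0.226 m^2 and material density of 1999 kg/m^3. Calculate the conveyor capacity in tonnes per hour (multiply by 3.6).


6342.907 t/h

Volumetric flow = speed * area
= 3.9 * 0.226 = 0.8814 m^3/s
Mass flow = volumetric * density
= 0.8814 * 1999 = 1761.9186 kg/s
Convert to t/h: multiply by 3.6
Capacity = 1761.9186 * 3.6
= 6342.907 t/h


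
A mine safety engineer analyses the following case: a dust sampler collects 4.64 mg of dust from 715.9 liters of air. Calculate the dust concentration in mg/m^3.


6.4814 mg/m^3

Convert liters to m^3: 1 m^3 = 1000 L
Concentration = mass / volume * 1000
= 4.64 / 715.9 * 1000
= 0.006481352144 * 1000
= 6.4814 mg/m^3


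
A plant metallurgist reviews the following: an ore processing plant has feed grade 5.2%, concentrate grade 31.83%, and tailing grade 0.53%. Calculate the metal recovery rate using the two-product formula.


Using the two-product formula:
R = 100 * c * (f - t) / (f * (c - t))
Numerator = 100 * 31.83 * (5.2 - 0.53)
= 100 * 31.83 * 4.67
= 14864.61
Denominator = 5.2 * (31.83 - 0.53)
= 5.2 * 31.3
= 162.76
R = 14864.61 / 162.76
= 91.3284%

91.3284%


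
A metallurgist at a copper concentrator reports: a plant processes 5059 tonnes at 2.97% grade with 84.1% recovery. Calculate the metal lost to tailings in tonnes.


23.8901 tonnes

Total metal in feed:
= 5059 * 2.97 / 100 = 150.2523 tonnes
Metal recovered:
= 150.2523 * 84.1 / 100 = 126.3621843 tonnes
Metal lost to tailings:
= 150.2523 - 126.3621843
= 23.8901 tonnes


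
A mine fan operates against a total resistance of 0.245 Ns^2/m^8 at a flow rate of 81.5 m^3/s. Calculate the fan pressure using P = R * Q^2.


Compute Q^2:
Q^2 = 81.5^2 = 6642.25
Compute pressure:
P = R * Q^2 = 0.245 * 6642.25
= 1627.3513 Pa

1627.3513 Pa


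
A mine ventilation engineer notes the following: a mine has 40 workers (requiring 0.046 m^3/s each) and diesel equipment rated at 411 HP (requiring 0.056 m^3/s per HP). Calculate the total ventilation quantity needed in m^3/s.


Airflow for workers:
Q_people = 40 * 0.046 = 1.84 m^3/s
Airflow for diesel equipment:
Q_diesel = 411 * 0.056 = 23.016 m^3/s
Total ventilation:
Q_total = 1.84 + 23.016
= 24.856 m^3/s

24.856 m^3/s


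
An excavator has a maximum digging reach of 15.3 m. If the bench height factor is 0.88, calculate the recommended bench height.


13.464 m

Bench height = reach * factor
= 15.3 * 0.88
= 13.464 m


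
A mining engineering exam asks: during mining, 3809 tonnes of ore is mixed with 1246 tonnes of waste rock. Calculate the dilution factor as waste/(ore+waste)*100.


Total material = ore + waste
= 3809 + 1246 = 5055 tonnes
Dilution = waste / total * 100
= 1246 / 5055 * 100
= 0.2464886251 * 100
= 24.6489%

24.6489%


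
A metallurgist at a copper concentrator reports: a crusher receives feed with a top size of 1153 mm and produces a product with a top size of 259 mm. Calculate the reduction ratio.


Reduction ratio = feed size / product size
= 1153 / 259
= 4.4517

4.4517


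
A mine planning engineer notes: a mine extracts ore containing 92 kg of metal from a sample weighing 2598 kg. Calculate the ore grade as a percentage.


Ore grade = (metal mass / ore mass) * 100
= (92 / 2598) * 100
= 0.03541185527 * 100
= 3.5412%

3.5412%


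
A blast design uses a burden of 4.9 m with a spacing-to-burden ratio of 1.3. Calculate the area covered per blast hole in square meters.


First, find the spacing:
Spacing = burden * ratio = 4.9 * 1.3
= 6.37 m
Then, calculate the area:
Area = burden * spacing = 4.9 * 6.37
= 31.213 m^2

31.213 m^2


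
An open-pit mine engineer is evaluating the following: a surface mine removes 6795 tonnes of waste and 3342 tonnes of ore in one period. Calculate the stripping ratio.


2.0332

Stripping ratio = waste tonnage / ore tonnage
= 6795 / 3342
= 2.0332


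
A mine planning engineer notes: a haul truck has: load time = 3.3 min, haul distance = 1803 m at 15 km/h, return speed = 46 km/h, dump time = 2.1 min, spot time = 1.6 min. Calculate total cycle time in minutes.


16.5637 min

Convert haul speed to m/min: 15 * 1000/60 = 250 m/min
Haul time = 1803 / 250 = 7.212 min
Convert return speed to m/min: 46 * 1000/60 = 766.6666667 m/min
Return time = 1803 / 766.6666667 = 2.35173913 min
Total cycle time:
= 3.3 + 7.212 + 2.1 + 2.35173913 + 1.6
= 16.5637 min


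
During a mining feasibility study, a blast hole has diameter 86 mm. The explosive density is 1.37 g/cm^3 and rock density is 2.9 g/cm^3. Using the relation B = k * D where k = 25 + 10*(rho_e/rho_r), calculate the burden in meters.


2.5563 m

First, compute k:
rho_e / rho_r = 1.37 / 2.9 = 0.4724137931
k = 25 + 10 * 0.4724137931 = 29.72413793
Then, compute burden:
B = k * D / 1000 = 29.72413793 * 86 / 1000
= 2556.275862 / 1000
= 2.5563 m


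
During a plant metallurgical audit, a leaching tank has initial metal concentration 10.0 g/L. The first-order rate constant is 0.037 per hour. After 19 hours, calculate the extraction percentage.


Compute the exponent:
-k * t = -0.037 * 19 = -0.703
Remaining concentration:
C = 10.0 * exp(-0.703)
= 10.0 * 0.4950977803
= 4.950977803 g/L
Extracted = 10.0 - 4.950977803 = 5.049022197 g/L
Extraction % = 5.049022197 / 10.0 * 100
= 50.4902%

50.4902%


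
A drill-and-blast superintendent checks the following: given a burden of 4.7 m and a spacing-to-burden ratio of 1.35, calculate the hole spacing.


6.345 m

Spacing = burden * ratio
= 4.7 * 1.35
= 6.345 m


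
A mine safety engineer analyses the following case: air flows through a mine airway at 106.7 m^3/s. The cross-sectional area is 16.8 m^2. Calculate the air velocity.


6.3512 m/s

Velocity = flow rate / cross-sectional area
= 106.7 / 16.8
= 6.3512 m/s


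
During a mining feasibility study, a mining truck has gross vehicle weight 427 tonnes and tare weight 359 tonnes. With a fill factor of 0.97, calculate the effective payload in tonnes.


65.96 tonnes

Maximum payload = gross - tare
= 427 - 359 = 68 tonnes
Effective payload = max payload * fill factor
= 68 * 0.97
= 65.96 tonnes


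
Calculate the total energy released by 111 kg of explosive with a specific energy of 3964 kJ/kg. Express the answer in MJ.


Energy = mass * specific_energy / 1000
= 111 * 3964 / 1000
= 440004 / 1000
= 440.004 MJ

440.004 MJ


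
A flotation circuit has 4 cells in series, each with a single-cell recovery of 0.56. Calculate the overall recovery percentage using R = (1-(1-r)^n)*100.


Complement of single-cell recovery:
1 - r = 1 - 0.56 = 0.44
Raise to power n:
(1 - r)^4 = 0.44^4 = 0.03748096
Overall recovery:
R = (1 - 0.03748096) * 100
= 96.2519%

96.2519%


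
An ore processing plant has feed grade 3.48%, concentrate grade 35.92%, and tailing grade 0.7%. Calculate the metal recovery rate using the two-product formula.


81.4728%

Using the two-product formula:
R = 100 * c * (f - t) / (f * (c - t))
Numerator = 100 * 35.92 * (3.48 - 0.7)
= 100 * 35.92 * 2.78
= 9985.76
Denominator = 3.48 * (35.92 - 0.7)
= 3.48 * 35.22
= 122.5656
R = 9985.76 / 122.5656
= 81.4728%


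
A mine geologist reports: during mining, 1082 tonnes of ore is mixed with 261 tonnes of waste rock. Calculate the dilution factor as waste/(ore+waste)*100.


19.4341%

Total material = ore + waste
= 1082 + 261 = 1343 tonnes
Dilution = waste / total * 100
= 261 / 1343 * 100
= 0.1943410276 * 100
= 19.4341%


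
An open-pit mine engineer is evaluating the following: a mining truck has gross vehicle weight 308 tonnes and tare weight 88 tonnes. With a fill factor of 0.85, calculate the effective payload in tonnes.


187.0 tonnes

Maximum payload = gross - tare
= 308 - 88 = 220 tonnes
Effective payload = max payload * fill factor
= 220 * 0.85
= 187.0 tonnes


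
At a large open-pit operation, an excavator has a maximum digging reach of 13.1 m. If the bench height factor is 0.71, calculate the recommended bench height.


Bench height = reach * factor
= 13.1 * 0.71
= 9.301 m

9.301 m


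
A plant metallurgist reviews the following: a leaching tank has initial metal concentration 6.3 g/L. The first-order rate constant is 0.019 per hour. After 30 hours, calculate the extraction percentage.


Compute the exponent:
-k * t = -0.019 * 30 = -0.57
Remaining concentration:
C = 6.3 * exp(-0.57)
= 6.3 * 0.5655254387
= 3.562810264 g/L
Extracted = 6.3 - 3.562810264 = 2.737189736 g/L
Extraction % = 2.737189736 / 6.3 * 100
= 43.4475%

43.4475%


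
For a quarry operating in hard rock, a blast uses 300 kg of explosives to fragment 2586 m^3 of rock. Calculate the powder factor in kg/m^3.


Powder factor = explosive mass / rock volume
= 300 / 2586
= 0.116 kg/m^3

0.116 kg/m^3


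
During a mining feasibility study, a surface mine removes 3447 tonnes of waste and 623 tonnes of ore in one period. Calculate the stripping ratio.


5.5329

Stripping ratio = waste tonnage / ore tonnage
= 3447 / 623
= 5.5329


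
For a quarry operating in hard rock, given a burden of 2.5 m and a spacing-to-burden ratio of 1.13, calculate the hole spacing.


2.825 m

Spacing = burden * ratio
= 2.5 * 1.13
= 2.825 m


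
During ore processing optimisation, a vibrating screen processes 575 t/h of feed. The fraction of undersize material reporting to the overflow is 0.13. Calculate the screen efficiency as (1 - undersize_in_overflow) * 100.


87.0%

Screen efficiency = (1 - fraction of undersize in overflow) * 100
= (1 - 0.13) * 100
= 0.87 * 100
= 87.0%


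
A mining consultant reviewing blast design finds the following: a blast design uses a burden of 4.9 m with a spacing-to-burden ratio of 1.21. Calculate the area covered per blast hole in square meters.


First, find the spacing:
Spacing = burden * ratio = 4.9 * 1.21
= 5.929 m
Then, calculate the area:
Area = burden * spacing = 4.9 * 5.929
= 29.0521 m^2

29.0521 m^2


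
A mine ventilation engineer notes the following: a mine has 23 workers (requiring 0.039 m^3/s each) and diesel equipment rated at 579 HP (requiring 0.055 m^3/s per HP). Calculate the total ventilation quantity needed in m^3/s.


32.742 m^3/s

Airflow for workers:
Q_people = 23 * 0.039 = 0.897 m^3/s
Airflow for diesel equipment:
Q_diesel = 579 * 0.055 = 31.845 m^3/s
Total ventilation:
Q_total = 0.897 + 31.845
= 32.742 m^3/s


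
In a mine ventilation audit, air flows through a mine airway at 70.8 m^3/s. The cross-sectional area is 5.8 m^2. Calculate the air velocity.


Velocity = flow rate / cross-sectional area
= 70.8 / 5.8
= 12.2069 m/s

12.2069 m/s


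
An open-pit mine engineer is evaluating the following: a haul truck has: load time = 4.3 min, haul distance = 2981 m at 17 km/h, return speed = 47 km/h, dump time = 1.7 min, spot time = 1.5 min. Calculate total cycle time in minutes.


Convert haul speed to m/min: 17 * 1000/60 = 283.3333333 m/min
Haul time = 2981 / 283.3333333 = 10.52117647 min
Convert return speed to m/min: 47 * 1000/60 = 783.3333333 m/min
Return time = 2981 / 783.3333333 = 3.805531915 min
Total cycle time:
= 4.3 + 10.52117647 + 1.7 + 3.805531915 + 1.5
= 21.8267 min

21.8267 min


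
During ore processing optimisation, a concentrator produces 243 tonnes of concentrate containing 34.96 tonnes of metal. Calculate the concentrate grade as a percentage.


14.3868%

Grade = (metal in concentrate / concentrate mass) * 100
= (34.96 / 243) * 100
= 0.1438683128 * 100
= 14.3868%


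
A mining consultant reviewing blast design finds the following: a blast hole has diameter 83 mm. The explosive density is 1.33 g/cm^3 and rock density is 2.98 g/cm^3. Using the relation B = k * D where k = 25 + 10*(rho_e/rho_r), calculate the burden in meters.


2.4454 m

First, compute k:
rho_e / rho_r = 1.33 / 2.98 = 0.4463087248
k = 25 + 10 * 0.4463087248 = 29.46308725
Then, compute burden:
B = k * D / 1000 = 29.46308725 * 83 / 1000
= 2445.436242 / 1000
= 2.4454 m


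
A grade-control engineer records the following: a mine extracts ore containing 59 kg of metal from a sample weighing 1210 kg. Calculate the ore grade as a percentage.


Ore grade = (metal mass / ore mass) * 100
= (59 / 1210) * 100
= 0.04876033058 * 100
= 4.876%

4.876%


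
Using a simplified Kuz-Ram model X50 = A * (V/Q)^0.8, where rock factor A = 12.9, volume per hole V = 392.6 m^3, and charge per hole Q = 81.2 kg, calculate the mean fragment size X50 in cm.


45.5098 cm

Compute V/Q:
V/Q = 392.6 / 81.2 = 4.834975369
Raise to the power 0.8:
(V/Q)^0.8 = 4.834975369^0.8 = 3.527893067
Multiply by A:
X50 = 12.9 * 3.527893067
= 45.5098 cm


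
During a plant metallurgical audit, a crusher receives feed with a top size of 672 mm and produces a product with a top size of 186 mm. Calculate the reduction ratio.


Reduction ratio = feed size / product size
= 672 / 186
= 3.6129

3.6129


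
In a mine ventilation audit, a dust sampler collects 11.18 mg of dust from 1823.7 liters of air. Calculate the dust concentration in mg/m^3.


6.1304 mg/m^3

Convert liters to m^3: 1 m^3 = 1000 L
Concentration = mass / volume * 1000
= 11.18 / 1823.7 * 1000
= 0.006130394253 * 1000
= 6.1304 mg/m^3


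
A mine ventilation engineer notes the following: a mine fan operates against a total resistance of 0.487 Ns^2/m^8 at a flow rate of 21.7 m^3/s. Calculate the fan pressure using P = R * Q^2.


229.3234 Pa

Compute Q^2:
Q^2 = 21.7^2 = 470.89
Compute pressure:
P = R * Q^2 = 0.487 * 470.89
= 229.3234 Pa


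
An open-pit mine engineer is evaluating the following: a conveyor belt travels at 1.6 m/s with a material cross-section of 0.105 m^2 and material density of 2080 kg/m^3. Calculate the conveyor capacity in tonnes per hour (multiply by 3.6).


Volumetric flow = speed * area
= 1.6 * 0.105 = 0.168 m^3/s
Mass flow = volumetric * density
= 0.168 * 2080 = 349.44 kg/s
Convert to t/h: multiply by 3.6
Capacity = 349.44 * 3.6
= 1257.984 t/h

1257.984 t/h


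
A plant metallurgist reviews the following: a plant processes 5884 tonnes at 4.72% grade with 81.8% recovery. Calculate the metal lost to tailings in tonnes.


50.5459 tonnes

Total metal in feed:
= 5884 * 4.72 / 100 = 277.7248 tonnes
Metal recovered:
= 277.7248 * 81.8 / 100 = 227.1788864 tonnes
Metal lost to tailings:
= 277.7248 - 227.1788864
= 50.5459 tonnes


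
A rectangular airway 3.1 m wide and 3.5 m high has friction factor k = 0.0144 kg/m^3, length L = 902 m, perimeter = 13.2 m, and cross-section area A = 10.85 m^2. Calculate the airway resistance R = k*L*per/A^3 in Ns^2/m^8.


Compute the numerator:
k * L * per = 0.0144 * 902 * 13.2
= 171.45216
Compute the denominator:
A^3 = 10.85^3 = 1277.289125
Resistance:
R = 171.45216 / 1277.289125
= 0.1342 Ns^2/m^8

0.1342 Ns^2/m^8


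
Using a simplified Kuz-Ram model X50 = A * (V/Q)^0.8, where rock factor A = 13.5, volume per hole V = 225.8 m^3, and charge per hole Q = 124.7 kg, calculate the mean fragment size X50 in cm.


Compute V/Q:
V/Q = 225.8 / 124.7 = 1.81074579
Raise to the power 0.8:
(V/Q)^0.8 = 1.81074579^0.8 = 1.607999788
Multiply by A:
X50 = 13.5 * 1.607999788
= 21.708 cm

21.708 cm


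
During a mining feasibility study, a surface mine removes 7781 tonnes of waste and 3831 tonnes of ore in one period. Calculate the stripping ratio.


2.0311

Stripping ratio = waste tonnage / ore tonnage
= 7781 / 3831
= 2.0311


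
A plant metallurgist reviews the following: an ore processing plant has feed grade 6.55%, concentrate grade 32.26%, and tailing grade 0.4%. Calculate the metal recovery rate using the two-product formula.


Using the two-product formula:
R = 100 * c * (f - t) / (f * (c - t))
Numerator = 100 * 32.26 * (6.55 - 0.4)
= 100 * 32.26 * 6.15
= 19839.9
Denominator = 6.55 * (32.26 - 0.4)
= 6.55 * 31.86
= 208.683
R = 19839.9 / 208.683
= 95.072%

95.072%


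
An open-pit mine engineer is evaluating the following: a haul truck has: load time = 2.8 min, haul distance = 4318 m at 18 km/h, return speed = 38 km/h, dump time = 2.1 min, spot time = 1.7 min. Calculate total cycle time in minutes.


Convert haul speed to m/min: 18 * 1000/60 = 300 m/min
Haul time = 4318 / 300 = 14.39333333 min
Convert return speed to m/min: 38 * 1000/60 = 633.3333333 m/min
Return time = 4318 / 633.3333333 = 6.817894737 min
Total cycle time:
= 2.8 + 14.39333333 + 2.1 + 6.817894737 + 1.7
= 27.8112 min

27.8112 min


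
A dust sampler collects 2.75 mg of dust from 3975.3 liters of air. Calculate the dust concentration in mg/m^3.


Convert liters to m^3: 1 m^3 = 1000 L
Concentration = mass / volume * 1000
= 2.75 / 3975.3 * 1000
= 0.0006917716902 * 1000
= 0.6918 mg/m^3

0.6918 mg/m^3


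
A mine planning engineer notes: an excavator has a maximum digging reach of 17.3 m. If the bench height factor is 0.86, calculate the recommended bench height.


14.878 m

Bench height = reach * factor
= 17.3 * 0.86
= 14.878 m


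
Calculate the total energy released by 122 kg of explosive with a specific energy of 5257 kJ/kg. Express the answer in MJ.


Energy = mass * specific_energy / 1000
= 122 * 5257 / 1000
= 641354 / 1000
= 641.354 MJ

641.354 MJ


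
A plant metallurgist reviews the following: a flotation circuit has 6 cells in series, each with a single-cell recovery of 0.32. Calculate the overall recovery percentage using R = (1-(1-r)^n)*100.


Complement of single-cell recovery:
1 - r = 1 - 0.32 = 0.68
Raise to power n:
(1 - r)^6 = 0.68^6 = 0.09886748262
Overall recovery:
R = (1 - 0.09886748262) * 100
= 90.1133%

90.1133%


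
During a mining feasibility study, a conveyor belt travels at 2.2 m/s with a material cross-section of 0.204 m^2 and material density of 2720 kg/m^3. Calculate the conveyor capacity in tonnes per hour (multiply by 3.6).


Volumetric flow = speed * area
= 2.2 * 0.204 = 0.4488 m^3/s
Mass flow = volumetric * density
= 0.4488 * 2720 = 1220.736 kg/s
Convert to t/h: multiply by 3.6
Capacity = 1220.736 * 3.6
= 4394.6496 t/h

4394.6496 t/h


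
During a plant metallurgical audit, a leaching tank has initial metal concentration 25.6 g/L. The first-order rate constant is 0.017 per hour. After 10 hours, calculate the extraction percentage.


Compute the exponent:
-k * t = -0.017 * 10 = -0.17
Remaining concentration:
C = 25.6 * exp(-0.17)
= 25.6 * 0.8436648166
= 21.5978193 g/L
Extracted = 25.6 - 21.5978193 = 4.002180695 g/L
Extraction % = 4.002180695 / 25.6 * 100
= 15.6335%

15.6335%


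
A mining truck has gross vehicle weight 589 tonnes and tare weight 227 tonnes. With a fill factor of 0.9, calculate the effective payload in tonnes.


Maximum payload = gross - tare
= 589 - 227 = 362 tonnes
Effective payload = max payload * fill factor
= 362 * 0.9
= 325.8 tonnes

325.8 tonnes


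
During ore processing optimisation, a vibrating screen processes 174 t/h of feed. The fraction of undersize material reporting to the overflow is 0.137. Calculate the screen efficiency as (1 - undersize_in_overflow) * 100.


Screen efficiency = (1 - fraction of undersize in overflow) * 100
= (1 - 0.137) * 100
= 0.863 * 100
= 86.3%

86.3%


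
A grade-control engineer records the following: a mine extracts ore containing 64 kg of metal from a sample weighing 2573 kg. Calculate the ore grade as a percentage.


Ore grade = (metal mass / ore mass) * 100
= (64 / 2573) * 100
= 0.0248736883 * 100
= 2.4874%

2.4874%


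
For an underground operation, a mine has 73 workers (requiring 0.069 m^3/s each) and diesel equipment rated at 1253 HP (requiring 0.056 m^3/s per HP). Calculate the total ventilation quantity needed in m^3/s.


75.205 m^3/s

Airflow for workers:
Q_people = 73 * 0.069 = 5.037 m^3/s
Airflow for diesel equipment:
Q_diesel = 1253 * 0.056 = 70.168 m^3/s
Total ventilation:
Q_total = 5.037 + 70.168
= 75.205 m^3/s


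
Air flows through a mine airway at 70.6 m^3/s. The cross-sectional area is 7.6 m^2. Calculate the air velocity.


Velocity = flow rate / cross-sectional area
= 70.6 / 7.6
= 9.2895 m/s

9.2895 m/s


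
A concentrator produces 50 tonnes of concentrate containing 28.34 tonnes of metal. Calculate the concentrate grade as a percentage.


56.68%

Grade = (metal in concentrate / concentrate mass) * 100
= (28.34 / 50) * 100
= 0.5668 * 100
= 56.68%


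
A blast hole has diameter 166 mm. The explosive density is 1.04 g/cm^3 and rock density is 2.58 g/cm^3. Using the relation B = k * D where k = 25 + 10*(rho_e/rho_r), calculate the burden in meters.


4.8191 m

First, compute k:
rho_e / rho_r = 1.04 / 2.58 = 0.4031007752
k = 25 + 10 * 0.4031007752 = 29.03100775
Then, compute burden:
B = k * D / 1000 = 29.03100775 * 166 / 1000
= 4819.147287 / 1000
= 4.8191 m


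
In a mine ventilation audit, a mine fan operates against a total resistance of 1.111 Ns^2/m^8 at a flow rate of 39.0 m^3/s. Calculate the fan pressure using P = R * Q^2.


Compute Q^2:
Q^2 = 39.0^2 = 1521.0
Compute pressure:
P = R * Q^2 = 1.111 * 1521.0
= 1689.831 Pa

1689.831 Pa


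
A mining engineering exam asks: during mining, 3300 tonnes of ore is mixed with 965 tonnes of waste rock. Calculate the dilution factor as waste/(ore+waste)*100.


22.626%

Total material = ore + waste
= 3300 + 965 = 4265 tonnes
Dilution = waste / total * 100
= 965 / 4265 * 100
= 0.2262602579 * 100
= 22.626%


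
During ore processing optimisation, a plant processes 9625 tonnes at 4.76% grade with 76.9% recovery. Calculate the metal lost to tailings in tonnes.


Total metal in feed:
= 9625 * 4.76 / 100 = 458.15 tonnes
Metal recovered:
= 458.15 * 76.9 / 100 = 352.31735 tonnes
Metal lost to tailings:
= 458.15 - 352.31735
= 105.8327 tonnes

105.8327 tonnes


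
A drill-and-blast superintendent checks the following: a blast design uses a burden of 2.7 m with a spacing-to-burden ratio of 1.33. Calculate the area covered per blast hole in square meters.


9.6957 m^2

First, find the spacing:
Spacing = burden * ratio = 2.7 * 1.33
= 3.591 m
Then, calculate the area:
Area = burden * spacing = 2.7 * 3.591
= 9.6957 m^2


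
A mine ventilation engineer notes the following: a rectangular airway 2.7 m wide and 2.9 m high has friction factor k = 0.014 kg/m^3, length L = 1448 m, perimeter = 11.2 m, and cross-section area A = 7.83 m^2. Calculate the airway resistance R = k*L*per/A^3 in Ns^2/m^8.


Compute the numerator:
k * L * per = 0.014 * 1448 * 11.2
= 227.0464
Compute the denominator:
A^3 = 7.83^3 = 480.048687
Resistance:
R = 227.0464 / 480.048687
= 0.473 Ns^2/m^8

0.473 Ns^2/m^8


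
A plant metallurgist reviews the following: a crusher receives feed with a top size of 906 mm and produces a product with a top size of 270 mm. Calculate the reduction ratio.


Reduction ratio = feed size / product size
= 906 / 270
= 3.3556

3.3556


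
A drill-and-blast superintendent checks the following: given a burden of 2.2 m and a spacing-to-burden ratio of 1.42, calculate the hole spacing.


Spacing = burden * ratio
= 2.2 * 1.42
= 3.124 m

3.124 m


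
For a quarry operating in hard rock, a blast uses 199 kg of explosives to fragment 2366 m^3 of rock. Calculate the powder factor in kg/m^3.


Powder factor = explosive mass / rock volume
= 199 / 2366
= 0.0841 kg/m^3

0.0841 kg/m^3


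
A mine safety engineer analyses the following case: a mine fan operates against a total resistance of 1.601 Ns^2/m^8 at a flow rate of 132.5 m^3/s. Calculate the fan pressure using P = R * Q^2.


Compute Q^2:
Q^2 = 132.5^2 = 17556.25
Compute pressure:
P = R * Q^2 = 1.601 * 17556.25
= 28107.5563 Pa

28107.5563 Pa


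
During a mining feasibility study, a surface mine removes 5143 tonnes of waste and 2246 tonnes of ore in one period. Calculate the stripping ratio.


2.2898

Stripping ratio = waste tonnage / ore tonnage
= 5143 / 2246
= 2.2898


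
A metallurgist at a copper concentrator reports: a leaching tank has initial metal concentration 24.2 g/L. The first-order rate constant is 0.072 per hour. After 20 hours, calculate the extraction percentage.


76.3072%

Compute the exponent:
-k * t = -0.072 * 20 = -1.44
Remaining concentration:
C = 24.2 * exp(-1.44)
= 24.2 * 0.2369277587
= 5.73365176 g/L
Extracted = 24.2 - 5.73365176 = 18.46634824 g/L
Extraction % = 18.46634824 / 24.2 * 100
= 76.3072%
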